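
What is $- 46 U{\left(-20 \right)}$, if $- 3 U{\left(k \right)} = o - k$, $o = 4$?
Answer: $368$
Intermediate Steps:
$U{\left(k \right)} = - \frac{4}{3} + \frac{k}{3}$ ($U{\left(k \right)} = - \frac{4 - k}{3} = - \frac{4}{3} + \frac{k}{3}$)
$- 46 U{\left(-20 \right)} = - 46 \left(- \frac{4}{3} + \frac{1}{3} \left(-20\right)\right) = - 46 \left(- \frac{4}{3} - \frac{20}{3}\right) = \left(-46\right) \left(-8\right) = 368$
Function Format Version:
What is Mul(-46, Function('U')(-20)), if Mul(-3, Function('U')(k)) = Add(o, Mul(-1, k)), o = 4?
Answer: 368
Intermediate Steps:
Function('U')(k) = Add(Rational(-4, 3), Mul(Rational(1, 3), k)) (Function('U')(k) = Mul(Rational(-1, 3), Add(4, Mul(-1, k))) = Add(Rational(-4, 3), Mul(Rational(1, 3), k)))
Mul(-46, Function('U')(-20)) = Mul(-46, Add(Rational(-4, 3), Mul(Rational(1, 3), -20))) = Mul(-46, Add(Rational(-4, 3), Rational(-20, 3))) = Mul(-46, -8) = 368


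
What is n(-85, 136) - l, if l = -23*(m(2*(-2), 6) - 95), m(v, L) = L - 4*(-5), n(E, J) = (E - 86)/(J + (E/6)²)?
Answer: -19242183/12121 ≈ -1587.5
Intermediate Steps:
n(E, J) = (-86 + E)/(J + E²/36) (n(E, J) = (-86 + E)/(J + (E*(⅙))²) = (-86 + E)/(J + (E/6)²) = (-86 + E)/(J + E²/36))
m(v, L) = 20 + L (m(v, L) = L + 20 = 20 + L)
l = 1587 (l = -23*((20 + 6) - 95) = -23*(26 - 95) = -23*(-69) = 1587)
n(-85, 136) - l = 36*(-86 - 85)/((-85)² + 36*136) - 1*1587 = 36*(-171)/(7225 + 4896) - 1587 = 36*(-171)/12121 - 1587 = 36*(1/12121)*(-171) - 1587 = -6156/12121 - 1587 = -19242183/12121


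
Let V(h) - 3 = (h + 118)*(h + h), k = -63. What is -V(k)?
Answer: 6927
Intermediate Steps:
V(h) = 3 + 2*h*(118 + h) (V(h) = 3 + (h + 118)*(h + h) = 3 + (118 + h)*(2*h) = 3 + 2*h*(118 + h))
-V(k) = -(3 + 2*(-63)² + 236*(-63)) = -(3 + 2*3969 - 14868) = -(3 + 7938 - 14868) = -1*(-6927) = 6927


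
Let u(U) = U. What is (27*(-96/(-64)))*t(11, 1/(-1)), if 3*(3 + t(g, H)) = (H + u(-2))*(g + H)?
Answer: -1053/2 ≈ -526.50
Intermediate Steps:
t(g, H) = -3 + (-2 + H)*(H + g)/3 (t(g, H) = -3 + ((H - 2)*(g + H))/3 = -3 + ((-2 + H)*(H + g))/3 = -3 + (-2 + H)*(H + g)/3)
(27*(-96/(-64)))*t(11, 1/(-1)) = (27*(-96/(-64)))*(-3 - ⅔/(-1) - ⅔*11 + (1/(-1))²/3 + (⅓)*11/(-1)) = (27*(-96*(-1/64)))*(-3 - ⅔*(-1) - 22/3 + (⅓)*(-1)² + (⅓)*(-1)*11) = (27*(3/2))*(-3 + ⅔ - 22/3 + (⅓)*1 - 11/3) = 81*(-3 + ⅔ - 22/3 + ⅓ - 11/3)/2 = (81/2)*(-13) = -1053/2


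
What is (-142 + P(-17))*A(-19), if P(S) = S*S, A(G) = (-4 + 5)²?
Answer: 147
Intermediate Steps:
A(G) = 1 (A(G) = 1² = 1)
P(S) = S²
(-142 + P(-17))*A(-19) = (-142 + (-17)²)*1 = (-142 + 289)*1 = 147*1 = 147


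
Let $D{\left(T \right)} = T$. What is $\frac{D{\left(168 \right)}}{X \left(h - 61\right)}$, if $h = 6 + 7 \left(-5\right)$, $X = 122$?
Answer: $- \frac{14}{915} \approx -0.015301$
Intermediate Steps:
$h = -29$ ($h = 6 - 35 = -29$)
$\frac{D{\left(168 \right)}}{X \left(h - 61\right)} = \frac{168}{122 \left(-29 - 61\right)} = \frac{168}{122 \left(-90\right)} = \frac{168}{-10980} = 168 \left(- \frac{1}{10980}\right) = - \frac{14}{915}$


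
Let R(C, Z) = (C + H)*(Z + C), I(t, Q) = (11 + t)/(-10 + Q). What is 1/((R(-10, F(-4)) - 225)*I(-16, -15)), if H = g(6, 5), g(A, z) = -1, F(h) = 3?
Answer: -5/148 ≈ -0.033784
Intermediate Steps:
I(t, Q) = (11 + t)/(-10 + Q)
H = -1
R(C, Z) = (-1 + C)*(C + Z) (R(C, Z) = (C - 1)*(Z + C) = (-1 + C)*(C + Z))
1/((R(-10, F(-4)) - 225)*I(-16, -15)) = 1/((((-10)**2 - 1*(-10) - 1*3 - 10*3) - 225)*((11 - 16)/(-10 - 15))) = 1/(((100 + 10 - 3 - 30) - 225)*(-5/(-25))) = 1/((77 - 225)*(-1/25*(-5))) = 1/(-148*1/5) = 1/(-148/5) = -5/148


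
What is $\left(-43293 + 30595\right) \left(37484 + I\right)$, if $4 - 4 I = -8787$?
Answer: $- \frac{1007757723}{2} \approx -5.0388 \cdot 10^{8}$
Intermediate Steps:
$I = \frac{8791}{4}$ ($I = 1 - - \frac{8787}{4} = 1 + \frac{8787}{4} = \frac{8791}{4} \approx 2197.8$)
$\left(-43293 + 30595\right) \left(37484 + I\right) = \left(-43293 + 30595\right) \left(37484 + \frac{8791}{4}\right) = \left(-12698\right) \frac{158727}{4} = - \frac{1007757723}{2}$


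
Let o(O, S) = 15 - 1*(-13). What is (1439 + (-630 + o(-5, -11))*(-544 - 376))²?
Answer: 308334767841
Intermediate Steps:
o(O, S) = 28 (o(O, S) = 15 + 13 = 28)
(1439 + (-630 + o(-5, -11))*(-544 - 376))² = (1439 + (-630 + 28)*(-544 - 376))² = (1439 - 602*(-920))² = (1439 + 553840)² = 555279² = 308334767841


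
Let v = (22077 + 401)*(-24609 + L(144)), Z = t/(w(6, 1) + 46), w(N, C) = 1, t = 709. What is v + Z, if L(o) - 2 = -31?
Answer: -26029208599/47 ≈ -5.5381e+8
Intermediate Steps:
L(o) = -29 (L(o) = 2 - 31 = -29)
Z = 709/47 (Z = 709/(1 + 46) = 709/47 ≈ 15.085)
v = -553812964 (v = (22077 + 401)*(-24609 - 29) = 22478*(-24638) = -553812964)
v + Z = -553812964 + 709/47 = -26029208599/47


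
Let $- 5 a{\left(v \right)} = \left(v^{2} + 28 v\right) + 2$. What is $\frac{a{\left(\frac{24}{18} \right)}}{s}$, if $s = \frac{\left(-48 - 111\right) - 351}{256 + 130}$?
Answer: $\frac{14282}{2295} \approx 6.2231$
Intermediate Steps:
$a{\left(v \right)} = - \frac{2}{5} - \frac{28 v}{5} - \frac{v^{2}}{5}$ ($a{\left(v \right)} = - \frac{\left(v^{2} + 28 v\right) + 2}{5} = - \frac{2 + v^{2} + 28 v}{5} = - \frac{2}{5} - \frac{28 v}{5} - \frac{v^{2}}{5}$)
$s = - \frac{255}{193}$ ($s = \frac{\left(-48 - 111\right) - 351}{386} = \left(-159 - 351\right) \frac{1}{386} = \left(-510\right) \frac{1}{386} = - \frac{255}{193} \approx -1.3212$)
$\frac{a{\left(\frac{24}{18} \right)}}{s} = \frac{- \frac{2}{5} - \frac{28 \cdot \frac{24}{18}}{5} - \frac{\left(\frac{24}{18}\right)^{2}}{5}}{- \frac{255}{193}} = \left(- \frac{2}{5} - \frac{28 \cdot 24 \cdot \frac{1}{18}}{5} - \frac{\left(24 \cdot \frac{1}{18}\right)^{2}}{5}\right) \left(- \frac{193}{255}\right) = \left(- \frac{2}{5} - \frac{112}{15} - \frac{\left(\frac{4}{3}\right)^{2}}{5}\right) \left(- \frac{193}{255}\right) = \left(- \frac{2}{5} - \frac{112}{15} - \frac{16}{45}\right) \left(- \frac{193}{255}\right) = \left(- \frac{74}{9}\right) \left(- \frac{193}{255}\right) = \frac{14282}{2295}$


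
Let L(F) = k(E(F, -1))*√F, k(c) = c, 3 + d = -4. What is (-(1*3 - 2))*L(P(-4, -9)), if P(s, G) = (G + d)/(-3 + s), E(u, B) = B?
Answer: 4*√7/7 ≈ 1.5119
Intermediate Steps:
d = -7 (d = -3 - 4 = -7)
P(s, G) = (-7 + G)/(-3 + s) (P(s, G) = (G - 7)/(-3 + s) = (-7 + G)/(-3 + s))
L(F) = -√F
(-(1*3 - 2))*L(P(-4, -9)) = (-(1*3 - 2))*(-√((-7 - 9)/(-3 - 4))) = (-(3 - 2))*(-√(-16/(-7))) = (-1*1)*(-√(-⅐*(-16))) = -(-1)*√(16/7) = -(-1)*4*√7/7 = -(-4)*√7/7 = 4*√7/7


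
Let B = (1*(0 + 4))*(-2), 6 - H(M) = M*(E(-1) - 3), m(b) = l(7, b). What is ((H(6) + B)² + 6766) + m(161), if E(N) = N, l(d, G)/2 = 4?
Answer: 7258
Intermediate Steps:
l(d, G) = 8 (l(d, G) = 2*4 = 8)
m(b) = 8
H(M) = 6 + 4*M (H(M) = 6 - M*(-1 - 3) = 6 - M*(-4) = 6 - (-4)*M = 6 + 4*M)
B = -8 (B = (1*4)*(-2) = 4*(-2) = -8)
((H(6) + B)² + 6766) + m(161) = (((6 + 4*6) - 8)² + 6766) + 8 = (((6 + 24) - 8)² + 6766) + 8 = ((30 - 8)² + 6766) + 8 = (22² + 6766) + 8 = (484 + 6766) + 8 = 7250 + 8 = 7258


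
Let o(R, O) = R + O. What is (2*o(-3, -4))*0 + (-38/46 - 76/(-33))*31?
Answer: 34751/759 ≈ 45.785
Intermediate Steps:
o(R, O) = O + R
(2*o(-3, -4))*0 + (-38/46 - 76/(-33))*31 = (2*(-4 - 3))*0 + (-38/46 - 76/(-33))*31 = (2*(-7))*0 + (-38*1/46 - 76*(-1/33))*31 = -14*0 + (-19/23 + 76/33)*31 = 0 + (1121/759)*31 = 0 + 34751/759 = 34751/759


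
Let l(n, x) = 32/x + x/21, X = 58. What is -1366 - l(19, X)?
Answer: -833912/609 ≈ -1369.3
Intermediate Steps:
l(n, x) = 32/x + x/21 (l(n, x) = 32/x + x*(1/21) = 32/x + x/21)
-1366 - l(19, X) = -1366 - (32/58 + (1/21)*58) = -1366 - (32*(1/58) + 58/21) = -1366 - (16/29 + 58/21) = -1366 - 1*2018/609 = -1366 - 2018/609 = -833912/609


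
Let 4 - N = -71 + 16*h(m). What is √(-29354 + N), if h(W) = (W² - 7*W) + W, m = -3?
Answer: I*√29711 ≈ 172.37*I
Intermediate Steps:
h(W) = W² - 6*W
N = -357 (N = 4 - (-71 + 16*(-3*(-6 - 3))) = 4 - (-71 + 16*(-3*(-9))) = 4 - (-71 + 16*27) = 4 - (-71 + 432) = 4 - 1*361 = 4 - 361 = -357)
√(-29354 + N) = √(-29354 - 357) = √(-29711) = I*√29711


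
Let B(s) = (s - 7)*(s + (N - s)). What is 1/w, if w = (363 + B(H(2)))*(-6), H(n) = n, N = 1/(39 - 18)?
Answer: -7/15236 ≈ -0.00045944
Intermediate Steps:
N = 1/21 ≈ 0.047619
B(s) = -⅓ + s/21 (B(s) = (s - 7)*(s + (1/21 - s)) = (-7 + s)*(1/21) = -⅓ + s/21)
w = -15236/7 (w = (363 + (-⅓ + (1/21)*2))*(-6) = (363 + (-⅓ + 2/21))*(-6) = (363 - 5/21)*(-6) = (7618/21)*(-6) = -15236/7 ≈ -2176.6)
1/w = 1/(-15236/7) = -7/15236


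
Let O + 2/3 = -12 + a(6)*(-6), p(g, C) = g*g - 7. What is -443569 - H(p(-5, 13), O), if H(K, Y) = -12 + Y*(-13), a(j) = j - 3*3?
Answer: -1330463/3 ≈ -4.4349e+5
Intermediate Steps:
a(j) = -9 + j (a(j) = j - 9 = -9 + j)
p(g, C) = -7 + g² (p(g, C) = g² - 7 = -7 + g²)
O = 16/3 (O = -⅔ + (-12 + (-9 + 6)*(-6)) = -⅔ + (-12 - 3*(-6)) = -⅔ + (-12 + 18) = -⅔ + 6 = 16/3 ≈ 5.3333)
H(K, Y) = -12 - 13*Y
-443569 - H(p(-5, 13), O) = -443569 - (-12 - 13*16/3) = -443569 - (-12 - 208/3) = -443569 - 1*(-244/3) = -443569 + 244/3 = -1330463/3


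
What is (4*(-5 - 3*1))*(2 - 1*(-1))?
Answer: -96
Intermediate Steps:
(4*(-5 - 3*1))*(2 - 1*(-1)) = (4*(-5 - 3))*(2 + 1) = (4*(-8))*3 = -32*3 = -96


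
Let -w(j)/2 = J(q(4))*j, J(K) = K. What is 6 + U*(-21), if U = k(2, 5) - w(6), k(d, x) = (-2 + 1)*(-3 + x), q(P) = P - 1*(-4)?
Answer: -1968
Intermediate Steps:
q(P) = 4 + P (q(P) = P + 4 = 4 + P)
w(j) = -16*j (w(j) = -2*(4 + 4)*j = -16*j)
k(d, x) = 3 - x (k(d, x) = -(-3 + x) = 3 - x)
U = 94 (U = (3 - 1*5) - (-16)*6 = (3 - 5) - 1*(-96) = -2 + 96 = 94)
6 + U*(-21) = 6 + 94*(-21) = 6 - 1974 = -1968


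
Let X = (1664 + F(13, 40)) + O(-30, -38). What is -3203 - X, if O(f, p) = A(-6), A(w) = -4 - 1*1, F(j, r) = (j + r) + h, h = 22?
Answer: -4937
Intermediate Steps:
F(j, r) = 22 + j + r (F(j, r) = (j + r) + 22 = 22 + j + r)
A(w) = -5 (A(w) = -4 - 1 = -5)
O(f, p) = -5
X = 1734 (X = (1664 + (22 + 13 + 40)) - 5 = (1664 + 75) - 5 = 1739 - 5 = 1734)
-3203 - X = -3203 - 1*1734 = -3203 - 1734 = -4937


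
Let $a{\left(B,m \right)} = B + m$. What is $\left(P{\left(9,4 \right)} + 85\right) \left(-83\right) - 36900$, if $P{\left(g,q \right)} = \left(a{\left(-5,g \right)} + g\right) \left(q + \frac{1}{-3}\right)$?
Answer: $- \frac{143734}{3} \approx -47911.0$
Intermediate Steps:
$P{\left(g,q \right)} = \left(-5 + 2 g\right) \left(- \frac{1}{3} + q\right)$ ($P{\left(g,q \right)} = \left(\left(-5 + g\right) + g\right) \left(q + \frac{1}{-3}\right) = \left(-5 + 2 g\right) \left(q - \frac{1}{3}\right) = \left(-5 + 2 g\right) \left(- \frac{1}{3} + q\right)$)
$\left(P{\left(9,4 \right)} + 85\right) \left(-83\right) - 36900 = \left(\left(\frac{5}{3} - 20 - 6 + 2 \cdot 9 \cdot 4\right) + 85\right) \left(-83\right) - 36900 = \left(\left(\frac{5}{3} - 20 - 6 + 72\right) + 85\right) \left(-83\right) - 36900 = \left(\frac{143}{3} + 85\right) \left(-83\right) - 36900 = \frac{398}{3} \left(-83\right) - 36900 = - \frac{33034}{3} - 36900 = - \frac{143734}{3}$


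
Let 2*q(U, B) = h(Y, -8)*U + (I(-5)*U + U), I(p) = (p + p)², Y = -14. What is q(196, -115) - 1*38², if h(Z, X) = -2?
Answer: 8258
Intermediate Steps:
I(p) = 4*p² (I(p) = (2*p)² = 4*p²)
q(U, B) = 99*U/2 (q(U, B) = (-2*U + ((4*(-5)²)*U + U))/2 = (-2*U + ((4*25)*U + U))/2 = (-2*U + (100*U + U))/2 = (-2*U + 101*U)/2 = (99*U)/2 = 99*U/2)
q(196, -115) - 1*38² = (99/2)*196 - 1*38² = 9702 - 1*1444 = 9702 - 1444 = 8258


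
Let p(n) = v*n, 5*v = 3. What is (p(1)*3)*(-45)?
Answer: -81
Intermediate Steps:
v = ⅗ (v = (⅕)*3 = ⅗ ≈ 0.60000)
p(n) = 3*n/5
(p(1)*3)*(-45) = (((⅗)*1)*3)*(-45) = ((⅗)*3)*(-45) = (9/5)*(-45) = -81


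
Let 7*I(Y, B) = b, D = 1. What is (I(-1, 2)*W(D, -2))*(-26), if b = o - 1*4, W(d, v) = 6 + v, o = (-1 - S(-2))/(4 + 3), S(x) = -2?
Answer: 2808/49 ≈ 57.306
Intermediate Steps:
o = ⅐ (o = (-1 - 1*(-2))/(4 + 3) = (-1 + 2)/7 = 1*(⅐) = ⅐ ≈ 0.14286)
b = -27/7 (b = ⅐ - 1*4 = ⅐ - 4 = -27/7 ≈ -3.8571)
I(Y, B) = -27/49 (I(Y, B) = (⅐)*(-27/7) = -27/49)
(I(-1, 2)*W(D, -2))*(-26) = -27*(6 - 2)/49*(-26) = -27/49*4*(-26) = -108/49*(-26) = 2808/49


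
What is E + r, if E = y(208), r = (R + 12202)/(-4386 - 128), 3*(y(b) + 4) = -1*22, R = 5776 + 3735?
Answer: -218615/13542 ≈ -16.143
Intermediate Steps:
R = 9511
y(b) = -34/3 (y(b) = -4 + (-1*22)/3 = -4 + (1/3)*(-22) = -4 - 22/3 = -34/3)
r = -21713/4514 (r = (9511 + 12202)/(-4386 - 128) = 21713/(-4514) = 21713*(-1/4514) = -21713/4514 ≈ -4.8101)
E = -34/3 ≈ -11.333
E + r = -34/3 - 21713/4514 = -218615/13542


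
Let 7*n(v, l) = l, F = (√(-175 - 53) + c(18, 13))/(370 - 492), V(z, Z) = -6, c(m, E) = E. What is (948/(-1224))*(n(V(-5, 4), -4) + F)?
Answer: 15247/29036 + 79*I*√57/6222 ≈ 0.52511 + 0.095859*I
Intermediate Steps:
F = -13/122 - I*√57/61 (F = (√(-175 - 53) + 13)/(370 - 492) = (√(-228) + 13)/(-122) = (2*I*√57 + 13)*(-1/122) = (13 + 2*I*√57)*(-1/122) = -13/122 - I*√57/61 ≈ -0.10656 - 0.12377*I)
n(v, l) = l/7
(948/(-1224))*(n(V(-5, 4), -4) + F) = (948/(-1224))*((⅐)*(-4) + (-13/122 - I*√57/61)) = (948*(-1/1224))*(-4/7 + (-13/122 - I*√57/61)) = -79*(-579/854 - I*√57/61)/102 = 15247/29036 + 79*I*√57/6222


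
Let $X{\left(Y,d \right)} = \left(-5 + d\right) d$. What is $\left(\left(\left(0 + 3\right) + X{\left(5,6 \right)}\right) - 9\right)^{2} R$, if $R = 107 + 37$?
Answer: $0$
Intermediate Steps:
$X{\left(Y,d \right)} = d \left(-5 + d\right)$
$R = 144$
$\left(\left(\left(0 + 3\right) + X{\left(5,6 \right)}\right) - 9\right)^{2} R = \left(\left(\left(0 + 3\right) + 6 \left(-5 + 6\right)\right) - 9\right)^{2} \cdot 144 = \left(\left(3 + 6 \cdot 1\right) - 9\right)^{2} \cdot 144 = \left(\left(3 + 6\right) - 9\right)^{2} \cdot 144 = \left(9 - 9\right)^{2} \cdot 144 = 0^{2} \cdot 144 = 0 \cdot 144 = 0$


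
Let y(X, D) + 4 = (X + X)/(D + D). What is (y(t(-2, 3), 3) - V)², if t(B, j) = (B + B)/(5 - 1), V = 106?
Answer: 109561/9 ≈ 12173.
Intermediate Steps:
t(B, j) = B/2 (t(B, j) = (2*B)/4 = (2*B)*(¼) = B/2)
y(X, D) = -4 + X/D (y(X, D) = -4 + (X + X)/(D + D) = -4 + (2*X)/((2*D)) = -4 + (2*X)*(1/(2*D)) = -4 + X/D)
(y(t(-2, 3), 3) - V)² = ((-4 + ((½)*(-2))/3) - 1*106)² = ((-4 - 1*⅓) - 106)² = ((-4 - ⅓) - 106)² = (-13/3 - 106)² = (-331/3)² = 109561/9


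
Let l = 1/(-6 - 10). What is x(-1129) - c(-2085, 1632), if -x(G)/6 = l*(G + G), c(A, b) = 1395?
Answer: -8967/4 ≈ -2241.8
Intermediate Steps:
l = -1/16 (l = 1/(-16) = -1/16 ≈ -0.062500)
x(G) = 3*G/4 (x(G) = -(-3)*(G + G)/8 = -(-3)*2*G/8 = -(-3)*G/4 = 3*G/4)
x(-1129) - c(-2085, 1632) = (3/4)*(-1129) - 1*1395 = -3387/4 - 1395 = -8967/4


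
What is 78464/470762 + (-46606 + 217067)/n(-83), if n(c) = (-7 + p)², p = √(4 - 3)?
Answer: 40124692993/8473716 ≈ 4735.2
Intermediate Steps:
p = 1 (p = √1 = 1)
n(c) = 36 (n(c) = (-7 + 1)² = (-6)² = 36)
78464/470762 + (-46606 + 217067)/n(-83) = 78464/470762 + (-46606 + 217067)/36 = 78464*(1/470762) + 170461*(1/36) = 39232/235381 + 170461/36 = 40124692993/8473716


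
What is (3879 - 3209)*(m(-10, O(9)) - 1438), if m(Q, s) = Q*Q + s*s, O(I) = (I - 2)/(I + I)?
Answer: -145210105/162 ≈ -8.9636e+5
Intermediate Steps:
O(I) = (-2 + I)/(2*I) (O(I) = (-2 + I)/((2*I)) = (-2 + I)*(1/(2*I)) = (-2 + I)/(2*I))
m(Q, s) = Q² + s²
(3879 - 3209)*(m(-10, O(9)) - 1438) = (3879 - 3209)*(((-10)² + ((½)*(-2 + 9)/9)²) - 1438) = 670*((100 + ((½)*(⅑)*7)²) - 1438) = 670*((100 + (7/18)²) - 1438) = 670*((100 + 49/324) - 1438) = 670*(32449/324 - 1438) = 670*(-433463/324) = -145210105/162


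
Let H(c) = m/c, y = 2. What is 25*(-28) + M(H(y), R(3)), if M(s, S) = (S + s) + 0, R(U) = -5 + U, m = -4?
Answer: -704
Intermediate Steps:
H(c) = -4/c
M(s, S) = S + s
25*(-28) + M(H(y), R(3)) = 25*(-28) + ((-5 + 3) - 4/2) = -700 + (-2 - 4*½) = -700 + (-2 - 2) = -700 - 4 = -704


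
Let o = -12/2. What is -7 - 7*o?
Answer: 35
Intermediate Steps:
o = -6 (o = -12*½ = -6)
-7 - 7*o = -7 - 7*(-6) = -7 + 42 = 35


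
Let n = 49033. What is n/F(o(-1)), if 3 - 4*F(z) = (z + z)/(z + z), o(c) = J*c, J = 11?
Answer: 98066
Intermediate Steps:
o(c) = 11*c
F(z) = ½ (F(z) = ¾ - (z + z)/(4*(z + z)) = ¾ - 2*z/(4*(2*z)) = ¾ - 2*z*1/(2*z)/4 = ¾ - ¼*1 = ¾ - ¼ = ½)
n/F(o(-1)) = 49033/(½) = 49033*2 = 98066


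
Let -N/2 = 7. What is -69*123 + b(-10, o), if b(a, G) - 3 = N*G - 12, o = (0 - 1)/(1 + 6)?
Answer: -8494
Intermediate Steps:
N = -14 (N = -2*7 = -14)
o = -⅐ (o = -1/7 = -1*⅐ = -⅐ ≈ -0.14286)
b(a, G) = -9 - 14*G (b(a, G) = 3 + (-14*G - 12) = 3 + (-12 - 14*G) = -9 - 14*G)
-69*123 + b(-10, o) = -69*123 + (-9 - 14*(-⅐)) = -8487 + (-9 + 2) = -8487 - 7 = -8494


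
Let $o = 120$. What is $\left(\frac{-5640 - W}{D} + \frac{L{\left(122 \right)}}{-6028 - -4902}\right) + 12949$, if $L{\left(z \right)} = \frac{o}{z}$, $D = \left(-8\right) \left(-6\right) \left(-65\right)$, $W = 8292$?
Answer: $\frac{115663816243}{8929180} \approx 12953.0$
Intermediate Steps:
$D = -3120$ ($D = 48 \left(-65\right) = -3120$)
$L{\left(z \right)} = \frac{120}{z}$
$\left(\frac{-5640 - W}{D} + \frac{L{\left(122 \right)}}{-6028 - -4902}\right) + 12949 = \left(\frac{-5640 - 8292}{-3120} + \frac{120 \cdot \frac{1}{122}}{-6028 - -4902}\right) + 12949 = \left(\left(-5640 - 8292\right) \left(- \frac{1}{3120}\right) + \frac{120 \cdot \frac{1}{122}}{-6028 + 4902}\right) + 12949 = \left(\left(-13932\right) \left(- \frac{1}{3120}\right) + \frac{60}{61 \left(-1126\right)}\right) + 12949 = \left(\frac{1161}{260} + \frac{60}{61} \left(- \frac{1}{1126}\right)\right) + 12949 = \left(\frac{1161}{260} - \frac{30}{34343}\right) + 12949 = \frac{39864423}{8929180} + 12949 = \frac{115663816243}{8929180}$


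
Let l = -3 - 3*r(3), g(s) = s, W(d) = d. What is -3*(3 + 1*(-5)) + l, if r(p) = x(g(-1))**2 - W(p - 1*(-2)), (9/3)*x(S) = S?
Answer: 53/3 ≈ 17.667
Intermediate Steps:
x(S) = S/3
r(p) = -17/9 - p (r(p) = ((1/3)*(-1))**2 - (p - 1*(-2)) = (-1/3)**2 - (p + 2) = 1/9 - (2 + p) = 1/9 + (-2 - p) = -17/9 - p)
l = 35/3 (l = -3 - 3*(-17/9 - 1*3) = -3 - 3*(-17/9 - 3) = -3 - 3*(-44/9) = -3 + 44/3 = 35/3 ≈ 11.667)
-3*(3 + 1*(-5)) + l = -3*(3 + 1*(-5)) + 35/3 = -3*(3 - 5) + 35/3 = -3*(-2) + 35/3 = 6 + 35/3 = 53/3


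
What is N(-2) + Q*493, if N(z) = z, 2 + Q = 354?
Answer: 173534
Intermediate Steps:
Q = 352 (Q = -2 + 354 = 352)
N(-2) + Q*493 = -2 + 352*493 = -2 + 173536 = 173534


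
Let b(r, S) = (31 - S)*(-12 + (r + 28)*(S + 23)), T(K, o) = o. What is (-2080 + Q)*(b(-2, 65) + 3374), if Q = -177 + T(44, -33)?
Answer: 169482900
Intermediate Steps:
b(r, S) = (-12 + (23 + S)*(28 + r))*(31 - S) (b(r, S) = (31 - S)*(-12 + (28 + r)*(23 + S)) = (31 - S)*(-12 + (23 + S)*(28 + r)) = (-12 + (23 + S)*(28 + r))*(31 - S))
Q = -210 (Q = -177 - 33 = -210)
(-2080 + Q)*(b(-2, 65) + 3374) = (-2080 - 210)*((19592 - 28*65² + 236*65 + 713*(-2) - 1*(-2)*65² + 8*65*(-2)) + 3374) = -2290*((19592 - 28*4225 + 15340 - 1426 - 1*(-2)*4225 - 1040) + 3374) = -2290*((19592 - 118300 + 15340 - 1426 + 8450 - 1040) + 3374) = -2290*(-77384 + 3374) = -2290*(-74010) = 169482900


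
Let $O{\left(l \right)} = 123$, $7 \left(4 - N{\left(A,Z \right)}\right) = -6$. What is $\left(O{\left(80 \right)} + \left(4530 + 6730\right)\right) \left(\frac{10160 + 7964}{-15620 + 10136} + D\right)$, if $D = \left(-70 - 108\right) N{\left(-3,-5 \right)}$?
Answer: $- \frac{94809109447}{9597} \approx -9.879 \cdot 10^{6}$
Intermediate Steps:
$N{\left(A,Z \right)} = \frac{34}{7}$ ($N{\left(A,Z \right)} = 4 - - \frac{6}{7} = 4 + \frac{6}{7} = \frac{34}{7}$)
$D = - \frac{6052}{7}$ ($D = \left(-70 - 108\right) \frac{34}{7} = \left(-178\right) \frac{34}{7} = - \frac{6052}{7} \approx -864.57$)
$\left(O{\left(80 \right)} + \left(4530 + 6730\right)\right) \left(\frac{10160 + 7964}{-15620 + 10136} + D\right) = \left(123 + \left(4530 + 6730\right)\right) \left(\frac{10160 + 7964}{-15620 + 10136} - \frac{6052}{7}\right) = \left(123 + 11260\right) \left(\frac{18124}{-5484} - \frac{6052}{7}\right) = 11383 \left(18124 \left(- \frac{1}{5484}\right) - \frac{6052}{7}\right) = 11383 \left(- \frac{4531}{1371} - \frac{6052}{7}\right) = 11383 \left(- \frac{8329009}{9597}\right) = - \frac{94809109447}{9597}$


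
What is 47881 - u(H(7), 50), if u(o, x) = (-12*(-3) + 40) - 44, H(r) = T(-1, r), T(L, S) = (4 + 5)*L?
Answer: 47849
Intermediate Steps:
T(L, S) = 9*L
H(r) = -9 (H(r) = 9*(-1) = -9)
u(o, x) = 32 (u(o, x) = (36 + 40) - 44 = 76 - 44 = 32)
47881 - u(H(7), 50) = 47881 - 1*32 = 47881 - 32 = 47849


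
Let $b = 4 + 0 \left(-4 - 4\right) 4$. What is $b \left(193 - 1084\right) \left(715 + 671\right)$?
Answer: $-4939704$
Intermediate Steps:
$b = 4$ ($b = 4 + 0 \left(\left(-8\right) 4\right) = 4 + 0 \left(-32\right) = 4 + 0 = 4$)
$b \left(193 - 1084\right) \left(715 + 671\right) = 4 \left(193 - 1084\right) \left(715 + 671\right) = 4 \left(\left(-891\right) 1386\right) = 4 \left(-1234926\right) = -4939704$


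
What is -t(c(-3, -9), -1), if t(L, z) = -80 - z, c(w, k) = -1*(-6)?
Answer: 79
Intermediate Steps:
c(w, k) = 6
-t(c(-3, -9), -1) = -(-80 - 1*(-1)) = -(-80 + 1) = -1*(-79) = 79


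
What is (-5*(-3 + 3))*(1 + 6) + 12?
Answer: 12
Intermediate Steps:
(-5*(-3 + 3))*(1 + 6) + 12 = -5*0*7 + 12 = 0*7 + 12 = 0 + 12 = 12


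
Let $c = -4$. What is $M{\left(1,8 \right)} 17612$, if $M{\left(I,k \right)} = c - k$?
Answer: $-211344$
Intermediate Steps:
$M{\left(I,k \right)} = -4 - k$
$M{\left(1,8 \right)} 17612 = \left(-4 - 8\right) 17612 = \left(-12\right) 17612 = -211344$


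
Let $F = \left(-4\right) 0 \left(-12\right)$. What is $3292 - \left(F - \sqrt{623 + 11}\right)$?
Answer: $3292 + \sqrt{634} \approx 3317.2$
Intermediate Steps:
$F = 0$ ($F = 0 \left(-12\right) = 0$)
$3292 - \left(F - \sqrt{623 + 11}\right) = 3292 + \left(\sqrt{623 + 11} - 0\right) = 3292 + \left(\sqrt{634} + 0\right) = 3292 + \sqrt{634}$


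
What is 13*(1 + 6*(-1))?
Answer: -65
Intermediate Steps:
13*(1 + 6*(-1)) = 13*(1 - 6) = 13*(-5) = -65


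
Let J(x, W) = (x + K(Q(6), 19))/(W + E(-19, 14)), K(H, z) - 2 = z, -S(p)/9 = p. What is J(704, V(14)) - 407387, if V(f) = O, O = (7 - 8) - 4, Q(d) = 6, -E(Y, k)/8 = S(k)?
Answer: -408608436/1003 ≈ -4.0739e+5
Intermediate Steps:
S(p) = -9*p
E(Y, k) = 72*k (E(Y, k) = -(-72)*k = 72*k)
O = -5 (O = -1 - 4 = -5)
K(H, z) = 2 + z
V(f) = -5
J(x, W) = (21 + x)/(1008 + W) (J(x, W) = (x + (2 + 19))/(W + 72*14) = (x + 21)/(W + 1008) = (21 + x)/(1008 + W))
J(704, V(14)) - 407387 = (21 + 704)/(1008 - 5) - 407387 = 725/1003 - 407387 = -408608436/1003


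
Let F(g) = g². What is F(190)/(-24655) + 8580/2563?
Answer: 2163920/1148923 ≈ 1.8834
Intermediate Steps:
F(190)/(-24655) + 8580/2563 = 190²/(-24655) + 8580/2563 = 36100*(-1/24655) + 8580*(1/2563) = -7220/4931 + 780/233 = 2163920/1148923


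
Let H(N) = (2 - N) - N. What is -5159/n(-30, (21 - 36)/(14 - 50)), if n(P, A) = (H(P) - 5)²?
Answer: -5159/3249 ≈ -1.5879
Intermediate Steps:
H(N) = 2 - 2*N
n(P, A) = (-3 - 2*P)² (n(P, A) = ((2 - 2*P) - 5)² = (-3 - 2*P)²)
-5159/n(-30, (21 - 36)/(14 - 50)) = -5159/(3 + 2*(-30))² = -5159/(3 - 60)² = -5159/((-57)²) = -5159/3249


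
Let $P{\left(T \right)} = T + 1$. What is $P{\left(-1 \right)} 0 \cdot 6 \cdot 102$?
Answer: $0$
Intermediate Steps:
$P{\left(T \right)} = 1 + T$
$P{\left(-1 \right)} 0 \cdot 6 \cdot 102 = \left(1 - 1\right) 0 \cdot 6 \cdot 102 = 0 \cdot 0 \cdot 6 \cdot 102 = 0 \cdot 6 \cdot 102 = 0 \cdot 102 = 0$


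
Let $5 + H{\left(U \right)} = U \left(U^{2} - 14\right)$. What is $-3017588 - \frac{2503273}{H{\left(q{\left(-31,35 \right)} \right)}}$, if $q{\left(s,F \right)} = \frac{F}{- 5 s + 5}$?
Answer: $- \frac{714160326548}{263849} \approx -2.7067 \cdot 10^{6}$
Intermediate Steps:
$q{\left(s,F \right)} = \frac{F}{5 - 5 s}$
$H{\left(U \right)} = -5 + U \left(-14 + U^{2}\right)$ ($H{\left(U \right)} = -5 + U \left(U^{2} - 14\right) = -5 + U \left(-14 + U^{2}\right)$)
$-3017588 - \frac{2503273}{H{\left(q{\left(-31,35 \right)} \right)}} = -3017588 - \frac{2503273}{-5 + \left(\left(-1\right) 35 \frac{1}{-5 + 5 \left(-31\right)}\right)^{3} - 14 \left(\left(-1\right) 35 \frac{1}{-5 + 5 \left(-31\right)}\right)} = -3017588 - \frac{2503273}{-5 + \left(\left(-1\right) 35 \frac{1}{-5 - 155}\right)^{3} - 14 \left(\left(-1\right) 35 \frac{1}{-5 - 155}\right)} = -3017588 - \frac{2503273}{-5 + \left(\left(-1\right) 35 \frac{1}{-160}\right)^{3} - 14 \left(\left(-1\right) 35 \frac{1}{-160}\right)} = -3017588 - \frac{2503273}{-5 + \left(\left(-1\right) 35 \left(- \frac{1}{160}\right)\right)^{3} - 14 \left(\left(-1\right) 35 \left(- \frac{1}{160}\right)\right)} = -3017588 - \frac{2503273}{-5 + \left(\frac{7}{32}\right)^{3} - \frac{49}{16}} = -3017588 - \frac{2503273}{-5 + \frac{343}{32768} - \frac{49}{16}} = -3017588 - \frac{2503273}{- \frac{263849}{32768}} = -3017588 - 2503273 \left(- \frac{32768}{263849}\right) = -3017588 - - \frac{82027249664}{263849} = -3017588 + \frac{82027249664}{263849} = - \frac{714160326548}{263849}$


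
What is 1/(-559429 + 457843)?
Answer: -1/101586 ≈ -9.8439e-6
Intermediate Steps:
1/(-559429 + 457843) = 1/(-101586) = -1/101586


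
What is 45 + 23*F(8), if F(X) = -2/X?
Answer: 157/4 ≈ 39.250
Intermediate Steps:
45 + 23*F(8) = 45 + 23*(-2/8) = 45 + 23*(-2*⅛) = 45 + 23*(-¼) = 45 - 23/4 = 157/4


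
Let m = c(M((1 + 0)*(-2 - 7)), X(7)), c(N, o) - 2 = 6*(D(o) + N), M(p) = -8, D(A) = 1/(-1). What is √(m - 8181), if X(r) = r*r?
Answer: I*√8233 ≈ 90.736*I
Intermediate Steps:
D(A) = -1
X(r) = r²
c(N, o) = -4 + 6*N (c(N, o) = 2 + 6*(-1 + N) = 2 + (-6 + 6*N) = -4 + 6*N)
m = -52 (m = -4 + 6*(-8) = -4 - 48 = -52)
√(m - 8181) = √(-52 - 8181) = √(-8233) = I*√8233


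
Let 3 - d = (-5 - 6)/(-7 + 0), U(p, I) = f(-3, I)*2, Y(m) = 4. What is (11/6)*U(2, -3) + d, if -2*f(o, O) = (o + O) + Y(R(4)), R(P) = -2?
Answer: 107/21 ≈ 5.0952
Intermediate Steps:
f(o, O) = -2 - O/2 - o/2 (f(o, O) = -((o + O) + 4)/2 = -((O + o) + 4)/2 = -(4 + O + o)/2 = -2 - O/2 - o/2)
U(p, I) = -1 - I (U(p, I) = (-2 - I/2 - ½*(-3))*2 = (-2 - I/2 + 3/2)*2 = (-½ - I/2)*2 = -1 - I)
d = 10/7 (d = 3 - (-5 - 6)/(-7 + 0) = 3 - (-11)/(-7) = 3 - (-11)*(-1)/7 = 3 - 1*11/7 = 3 - 11/7 = 10/7 ≈ 1.4286)
(11/6)*U(2, -3) + d = (11/6)*(-1 - 1*(-3)) + 10/7 = (11*(⅙))*(-1 + 3) + 10/7 = (11/6)*2 + 10/7 = 11/3 + 10/7 = 107/21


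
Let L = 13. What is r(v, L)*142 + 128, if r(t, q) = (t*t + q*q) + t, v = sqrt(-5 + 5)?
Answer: 24126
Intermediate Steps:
v = 0 (v = sqrt(0) = 0)
r(t, q) = t + q**2 + t**2 (r(t, q) = (t**2 + q**2) + t = (q**2 + t**2) + t = t + q**2 + t**2)
r(v, L)*142 + 128 = (0 + 13**2 + 0**2)*142 + 128 = (0 + 169 + 0)*142 + 128 = 169*142 + 128 = 23998 + 128 = 24126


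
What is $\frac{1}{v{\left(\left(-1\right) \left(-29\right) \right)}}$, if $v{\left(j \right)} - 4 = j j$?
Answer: $\frac{1}{845} \approx 0.0011834$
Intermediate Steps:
$v{\left(j \right)} = 4 + j^{2}$ ($v{\left(j \right)} = 4 + j j = 4 + j^{2}$)
$\frac{1}{v{\left(\left(-1\right) \left(-29\right) \right)}} = \frac{1}{4 + \left(\left(-1\right) \left(-29\right)\right)^{2}} = \frac{1}{4 + 29^{2}} = \frac{1}{4 + 841} = \frac{1}{845}$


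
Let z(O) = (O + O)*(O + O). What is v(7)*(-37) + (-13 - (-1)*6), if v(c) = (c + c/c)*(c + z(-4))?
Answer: -21023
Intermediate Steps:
z(O) = 4*O**2 (z(O) = (2*O)*(2*O) = 4*O**2)
v(c) = (1 + c)*(64 + c) (v(c) = (c + c/c)*(c + 4*(-4)**2) = (c + 1)*(c + 4*16) = (1 + c)*(c + 64) = (1 + c)*(64 + c))
v(7)*(-37) + (-13 - (-1)*6) = (64 + 7**2 + 65*7)*(-37) + (-13 - (-1)*6) = (64 + 49 + 455)*(-37) + (-13 - 1*(-6)) = 568*(-37) + (-13 + 6) = -21016 - 7 = -21023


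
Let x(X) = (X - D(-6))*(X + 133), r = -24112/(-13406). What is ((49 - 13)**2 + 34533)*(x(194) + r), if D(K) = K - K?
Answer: 15235815398130/6703 ≈ 2.2730e+9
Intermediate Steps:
D(K) = 0
r = 12056/6703 (r = -24112*(-1/13406) = 12056/6703 ≈ 1.7986)
x(X) = X*(133 + X) (x(X) = (X - 1*0)*(X + 133) = (X + 0)*(133 + X) = X*(133 + X))
((49 - 13)**2 + 34533)*(x(194) + r) = ((49 - 13)**2 + 34533)*(194*(133 + 194) + 12056/6703) = (36**2 + 34533)*(194*327 + 12056/6703) = (1296 + 34533)*(63438 + 12056/6703) = 35829*(425236970/6703) = 15235815398130/6703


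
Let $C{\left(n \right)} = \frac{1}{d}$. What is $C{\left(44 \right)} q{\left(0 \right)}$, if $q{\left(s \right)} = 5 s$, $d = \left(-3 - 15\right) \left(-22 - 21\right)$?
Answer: $0$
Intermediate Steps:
$d = 774$ ($d = \left(-18\right) \left(-43\right) = 774$)
$C{\left(n \right)} = \frac{1}{774}$
$C{\left(44 \right)} q{\left(0 \right)} = \frac{5 \cdot 0}{774} = \frac{1}{774} \cdot 0 = 0$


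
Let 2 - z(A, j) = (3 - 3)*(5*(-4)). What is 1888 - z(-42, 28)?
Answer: 1886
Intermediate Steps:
z(A, j) = 2 (z(A, j) = 2 - (3 - 3)*5*(-4) = 2 - 0*(-20) = 2 - 1*0 = 2 + 0 = 2)
1888 - z(-42, 28) = 1888 - 1*2 = 1888 - 2 = 1886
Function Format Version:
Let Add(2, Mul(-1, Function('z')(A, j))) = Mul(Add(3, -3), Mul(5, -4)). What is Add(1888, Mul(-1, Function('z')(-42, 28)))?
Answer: 1886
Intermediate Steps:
Function('z')(A, j) = 2 (Function('z')(A, j) = Add(2, Mul(-1, Mul(Add(3, -3), Mul(5, -4)))) = Add(2, Mul(-1, Mul(0, -20))) = Add(2, Mul(-1, 0)) = Add(2, 0) = 2)
Add(1888, Mul(-1, Function('z')(-42, 28))) = Add(1888, Mul(-1, 2)) = Add(1888, -2) = 1886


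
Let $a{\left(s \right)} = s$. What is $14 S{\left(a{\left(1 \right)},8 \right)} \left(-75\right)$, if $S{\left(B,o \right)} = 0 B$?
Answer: $0$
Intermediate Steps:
$S{\left(B,o \right)} = 0$
$14 S{\left(a{\left(1 \right)},8 \right)} \left(-75\right) = 14 \cdot 0 \left(-75\right) = 0 \left(-75\right) = 0$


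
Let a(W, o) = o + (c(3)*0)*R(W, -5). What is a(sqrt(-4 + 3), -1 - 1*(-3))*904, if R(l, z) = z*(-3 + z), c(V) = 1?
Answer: 1808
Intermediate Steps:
a(W, o) = o (a(W, o) = o + (1*0)*(-5*(-3 - 5)) = o + 0*(-5*(-8)) = o + 0*40 = o + 0 = o)
a(sqrt(-4 + 3), -1 - 1*(-3))*904 = (-1 - 1*(-3))*904 = (-1 + 3)*904 = 2*904 = 1808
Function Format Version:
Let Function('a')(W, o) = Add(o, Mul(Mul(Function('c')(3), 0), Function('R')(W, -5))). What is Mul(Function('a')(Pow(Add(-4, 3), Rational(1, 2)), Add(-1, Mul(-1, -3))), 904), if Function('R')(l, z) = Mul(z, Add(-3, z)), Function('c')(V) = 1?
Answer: 1808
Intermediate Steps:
Function('a')(W, o) = o (Function('a')(W, o) = Add(o, Mul(Mul(1, 0), Mul(-5, Add(-3, -5)))) = Add(o, Mul(0, Mul(-5, -8))) = Add(o, Mul(0, 40)) = Add(o, 0) = o)
Mul(Function('a')(Pow(Add(-4, 3), Rational(1, 2)), Add(-1, Mul(-1, -3))), 904) = Mul(Add(-1, Mul(-1, -3)), 904) = Mul(Add(-1, 3), 904) = Mul(2, 904) = 1808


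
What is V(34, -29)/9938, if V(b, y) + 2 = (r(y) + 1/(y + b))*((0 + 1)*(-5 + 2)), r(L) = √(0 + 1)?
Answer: -14/24845 ≈ -0.00056349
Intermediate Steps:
r(L) = 1 (r(L) = √1 = 1)
V(b, y) = -5 - 3/(b + y) (V(b, y) = -2 + (1 + 1/(y + b))*((0 + 1)*(-5 + 2)) = -2 + (1 + 1/(b + y))*(1*(-3)) = -2 + (1 + 1/(b + y))*(-3) = -2 + (-3 - 3/(b + y)) = -5 - 3/(b + y))
V(34, -29)/9938 = ((-3 - 5*34 - 5*(-29))/(34 - 29))/9938 = ((-3 - 170 + 145)/5)*(1/9938) = ((⅕)*(-28))*(1/9938) = -28/5*1/9938 = -14/24845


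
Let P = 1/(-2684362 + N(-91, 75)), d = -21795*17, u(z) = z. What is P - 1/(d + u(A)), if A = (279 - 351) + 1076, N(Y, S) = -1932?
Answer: 2316783/992615182234 ≈ 2.3340e-6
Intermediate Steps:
A = 1004 (A = -72 + 1076 = 1004)
d = -370515
P = -1/2686294 (P = 1/(-2684362 - 1932) = 1/(-2686294) = -1/2686294 ≈ -3.7226e-7)
P - 1/(d + u(A)) = -1/2686294 - 1/(-370515 + 1004) = -1/2686294 - 1/(-369511) = -1/2686294 - 1*(-1/369511) = -1/2686294 + 1/369511 = 2316783/992615182234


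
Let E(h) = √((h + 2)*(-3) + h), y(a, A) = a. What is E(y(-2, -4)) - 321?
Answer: -321 + I*√2 ≈ -321.0 + 1.4142*I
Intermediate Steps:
E(h) = √(-6 - 2*h) (E(h) = √((2 + h)*(-3) + h) = √((-6 - 3*h) + h) = √(-6 - 2*h))
E(y(-2, -4)) - 321 = √(-6 - 2*(-2)) - 321 = √(-6 + 4) - 321 = √(-2) - 321 = I*√2 - 321 = -321 + I*√2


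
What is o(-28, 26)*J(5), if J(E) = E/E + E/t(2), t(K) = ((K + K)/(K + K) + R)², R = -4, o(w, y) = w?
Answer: -392/9 ≈ -43.556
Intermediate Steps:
t(K) = 9 (t(K) = ((K + K)/(K + K) - 4)² = ((2*K)/((2*K)) - 4)² = ((2*K)*(1/(2*K)) - 4)² = (1 - 4)² = (-3)² = 9)
J(E) = 1 + E/9 (J(E) = E/E + E/9 = 1 + E*(⅑) = 1 + E/9)
o(-28, 26)*J(5) = -28*(1 + (⅑)*5) = -28*(1 + 5/9) = -28*14/9 = -392/9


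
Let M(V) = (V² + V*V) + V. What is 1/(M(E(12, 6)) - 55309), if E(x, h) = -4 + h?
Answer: -1/55299 ≈ -1.8084e-5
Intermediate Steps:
M(V) = V + 2*V² (M(V) = (V² + V²) + V = 2*V² + V = V + 2*V²)
1/(M(E(12, 6)) - 55309) = 1/((-4 + 6)*(1 + 2*(-4 + 6)) - 55309) = 1/(2*(1 + 2*2) - 55309) = 1/(2*(1 + 4) - 55309) = 1/(2*5 - 55309) = 1/(10 - 55309) = 1/(-55299) = -1/55299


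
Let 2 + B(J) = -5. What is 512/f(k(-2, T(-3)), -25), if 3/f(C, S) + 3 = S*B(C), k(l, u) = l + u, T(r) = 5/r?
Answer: 88064/3 ≈ 29355.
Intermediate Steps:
B(J) = -7 (B(J) = -2 - 5 = -7)
f(C, S) = 3/(-3 - 7*S) (f(C, S) = 3/(-3 + S*(-7)) = 3/(-3 - 7*S))
512/f(k(-2, T(-3)), -25) = 512/((3/(-3 - 7*(-25)))) = 512/((3/(-3 + 175))) = 512/((3/172)) = 512/((3*(1/172))) = 512/(3/172) = 512*(172/3) = 88064/3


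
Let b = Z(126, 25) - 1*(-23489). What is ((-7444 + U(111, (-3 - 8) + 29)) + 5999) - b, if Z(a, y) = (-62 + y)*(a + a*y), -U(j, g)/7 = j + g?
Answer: 95375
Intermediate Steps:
U(j, g) = -7*g - 7*j (U(j, g) = -7*(j + g) = -7*(g + j) = -7*g - 7*j)
b = -97723 (b = 126*(-62 + 25² - 61*25) - 1*(-23489) = 126*(-62 + 625 - 1525) + 23489 = 126*(-962) + 23489 = -121212 + 23489 = -97723)
((-7444 + U(111, (-3 - 8) + 29)) + 5999) - b = ((-7444 + (-7*((-3 - 8) + 29) - 7*111)) + 5999) - 1*(-97723) = ((-7444 + (-7*(-11 + 29) - 777)) + 5999) + 97723 = ((-7444 + (-7*18 - 777)) + 5999) + 97723 = ((-7444 + (-126 - 777)) + 5999) + 97723 = ((-7444 - 903) + 5999) + 97723 = (-8347 + 5999) + 97723 = -2348 + 97723 = 95375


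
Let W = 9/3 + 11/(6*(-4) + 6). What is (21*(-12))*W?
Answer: -602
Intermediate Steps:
W = 43/18 (W = 9*(⅓) + 11/(-24 + 6) = 3 + 11/(-18) = 3 + 11*(-1/18) = 3 - 11/18 = 43/18 ≈ 2.3889)
(21*(-12))*W = (21*(-12))*(43/18) = -252*43/18 = -602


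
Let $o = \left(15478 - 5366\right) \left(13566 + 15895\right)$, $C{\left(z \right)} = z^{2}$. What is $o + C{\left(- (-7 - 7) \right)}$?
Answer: $297909828$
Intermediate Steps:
$o = 297909632$ ($o = 10112 \cdot 29461 = 297909632$)
$o + C{\left(- (-7 - 7) \right)} = 297909632 + \left(- (-7 - 7)\right)^{2} = 297909632 + \left(\left(-1\right) \left(-14\right)\right)^{2} = 297909632 + 14^{2} = 297909632 + 196 = 297909828$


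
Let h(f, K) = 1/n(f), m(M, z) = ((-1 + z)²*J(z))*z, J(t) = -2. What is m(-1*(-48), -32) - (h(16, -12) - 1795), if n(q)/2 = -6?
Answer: 857893/12 ≈ 71491.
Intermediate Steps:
n(q) = -12 (n(q) = 2*(-6) = -12)
m(M, z) = -2*z*(-1 + z)² (m(M, z) = ((-1 + z)²*(-2))*z = (-2*(-1 + z)²)*z = -2*z*(-1 + z)²)
h(f, K) = -1/12 (h(f, K) = 1/(-12) = -1/12)
m(-1*(-48), -32) - (h(16, -12) - 1795) = -2*(-32)*(-1 - 32)² - (-1/12 - 1795) = -2*(-32)*(-33)² - 1*(-21541/12) = -2*(-32)*1089 + 21541/12 = 69696 + 21541/12 = 857893/12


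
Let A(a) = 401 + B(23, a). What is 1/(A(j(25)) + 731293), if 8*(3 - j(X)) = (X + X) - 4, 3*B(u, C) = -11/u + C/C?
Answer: 23/16828966 ≈ 1.3667e-6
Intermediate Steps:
B(u, C) = 1/3 - 11/(3*u) (B(u, C) = (-11/u + C/C)/3 = (-11/u + 1)/3 = (1 - 11/u)/3 = 1/3 - 11/(3*u))
j(X) = 7/2 - X/4 (j(X) = 3 - ((X + X) - 4)/8 = 3 - (2*X - 4)/8 = 3 - (-4 + 2*X)/8 = 3 + (1/2 - X/4) = 7/2 - X/4)
A(a) = 9227/23 (A(a) = 401 + (1/3)*(-11 + 23)/23 = 401 + (1/3)*(1/23)*12 = 401 + 4/23 = 9227/23)
1/(A(j(25)) + 731293) = 1/(9227/23 + 731293) = 1/(16828966/23) = 23/16828966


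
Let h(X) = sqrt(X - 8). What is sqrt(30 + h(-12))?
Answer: sqrt(30 + 2*I*sqrt(5)) ≈ 5.4923 + 0.40712*I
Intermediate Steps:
h(X) = sqrt(-8 + X)
sqrt(30 + h(-12)) = sqrt(30 + sqrt(-8 - 12)) = sqrt(30 + sqrt(-20)) = sqrt(30 + 2*I*sqrt(5))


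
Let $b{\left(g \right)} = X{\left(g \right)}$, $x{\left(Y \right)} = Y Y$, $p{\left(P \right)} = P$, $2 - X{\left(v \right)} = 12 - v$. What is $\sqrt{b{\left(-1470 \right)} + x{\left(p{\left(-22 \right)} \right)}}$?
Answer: $2 i \sqrt{249} \approx 31.559 i$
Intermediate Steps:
$X{\left(v \right)} = -10 + v$ ($X{\left(v \right)} = 2 - \left(12 - v\right) = 2 + \left(-12 + v\right) = -10 + v$)
$x{\left(Y \right)} = Y^{2}$
$b{\left(g \right)} = -10 + g$
$\sqrt{b{\left(-1470 \right)} + x{\left(p{\left(-22 \right)} \right)}} = \sqrt{\left(-10 - 1470\right) + \left(-22\right)^{2}} = \sqrt{-1480 + 484} = \sqrt{-996} = 2 i \sqrt{249}$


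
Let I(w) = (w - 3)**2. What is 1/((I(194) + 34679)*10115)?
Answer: 1/719783400 ≈ 1.3893e-9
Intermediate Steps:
I(w) = (-3 + w)**2
1/((I(194) + 34679)*10115) = 1/(((-3 + 194)**2 + 34679)*10115) = (1/10115)/(191**2 + 34679) = (1/10115)/(36481 + 34679) = (1/10115)/71160 = (1/71160)*(1/10115) = 1/719783400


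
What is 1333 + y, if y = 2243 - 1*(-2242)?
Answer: 5818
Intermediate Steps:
y = 4485 (y = 2243 + 2242 = 4485)
1333 + y = 1333 + 4485 = 5818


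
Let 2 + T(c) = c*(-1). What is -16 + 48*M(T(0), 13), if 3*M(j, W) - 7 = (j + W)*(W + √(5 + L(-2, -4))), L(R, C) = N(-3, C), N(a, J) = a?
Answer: 2384 + 176*√2 ≈ 2632.9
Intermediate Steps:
L(R, C) = -3
T(c) = -2 - c (T(c) = -2 + c*(-1) = -2 - c)
M(j, W) = 7/3 + (W + j)*(W + √2)/3 (M(j, W) = 7/3 + ((j + W)*(W + √(5 - 3)))/3 = 7/3 + ((W + j)*(W + √2))/3 = 7/3 + (W + j)*(W + √2)/3)
-16 + 48*M(T(0), 13) = -16 + 48*(7/3 + (⅓)*13² + (⅓)*13*(-2 - 1*0) + (⅓)*13*√2 + (-2 - 1*0)*√2/3) = -16 + 48*(7/3 + (⅓)*169 + (⅓)*13*(-2 + 0) + 13*√2/3 + (-2 + 0)*√2/3) = -16 + 48*(7/3 + 169/3 + (⅓)*13*(-2) + 13*√2/3 + (⅓)*(-2)*√2) = -16 + 48*(7/3 + 169/3 - 26/3 + 13*√2/3 - 2*√2/3) = -16 + 48*(50 + 11*√2/3) = -16 + (2400 + 176*√2) = 2384 + 176*√2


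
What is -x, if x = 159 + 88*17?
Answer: -1655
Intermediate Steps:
x = 1655 (x = 159 + 1496 = 1655)
-x = -1*1655 = -1655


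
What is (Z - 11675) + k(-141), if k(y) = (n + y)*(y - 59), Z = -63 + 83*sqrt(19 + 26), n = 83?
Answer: -138 + 249*sqrt(5) ≈ 418.78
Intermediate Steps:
Z = -63 + 249*sqrt(5) (Z = -63 + 83*sqrt(45) = -63 + 83*(3*sqrt(5)) = -63 + 249*sqrt(5) ≈ 493.78)
k(y) = (-59 + y)*(83 + y) (k(y) = (83 + y)*(y - 59) = (83 + y)*(-59 + y) = (-59 + y)*(83 + y))
(Z - 11675) + k(-141) = ((-63 + 249*sqrt(5)) - 11675) + (-4897 + (-141)**2 + 24*(-141)) = (-11738 + 249*sqrt(5)) + (-4897 + 19881 - 3384) = (-11738 + 249*sqrt(5)) + 11600 = -138 + 249*sqrt(5)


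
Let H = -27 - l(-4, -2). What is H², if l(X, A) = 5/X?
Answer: 10609/16 ≈ 663.06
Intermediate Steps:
H = -103/4 (H = -27 - 5/(-4) = -27 - 5*(-1)/4 = -27 - 1*(-5/4) = -27 + 5/4 = -103/4 ≈ -25.750)
H² = (-103/4)² = 10609/16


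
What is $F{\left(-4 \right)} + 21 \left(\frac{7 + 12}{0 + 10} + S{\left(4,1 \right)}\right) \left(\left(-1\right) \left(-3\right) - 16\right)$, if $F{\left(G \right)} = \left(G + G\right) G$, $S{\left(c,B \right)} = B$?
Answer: $- \frac{7597}{10} \approx -759.7$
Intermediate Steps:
$F{\left(G \right)} = 2 G^{2}$ ($F{\left(G \right)} = 2 G G = 2 G^{2}$)
$F{\left(-4 \right)} + 21 \left(\frac{7 + 12}{0 + 10} + S{\left(4,1 \right)}\right) \left(\left(-1\right) \left(-3\right) - 16\right) = 2 \left(-4\right)^{2} + 21 \left(\frac{7 + 12}{0 + 10} + 1\right) \left(\left(-1\right) \left(-3\right) - 16\right) = 2 \cdot 16 + 21 \left(\frac{19}{10} + 1\right) \left(3 - 16\right) = 32 + 21 \left(19 \cdot \frac{1}{10} + 1\right) \left(-13\right) = 32 + 21 \left(\frac{19}{10} + 1\right) \left(-13\right) = 32 + 21 \cdot \frac{29}{10} \left(-13\right) = 32 + 21 \left(- \frac{377}{10}\right) = 32 - \frac{7917}{10} = - \frac{7597}{10}$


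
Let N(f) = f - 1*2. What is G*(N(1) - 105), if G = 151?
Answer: -16006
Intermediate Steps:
N(f) = -2 + f (N(f) = f - 2 = -2 + f)
G*(N(1) - 105) = 151*((-2 + 1) - 105) = 151*(-1 - 105) = 151*(-106) = -16006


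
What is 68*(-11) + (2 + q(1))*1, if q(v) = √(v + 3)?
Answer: -744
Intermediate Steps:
q(v) = √(3 + v)
68*(-11) + (2 + q(1))*1 = 68*(-11) + (2 + √(3 + 1))*1 = -748 + (2 + √4)*1 = -748 + (2 + 2)*1 = -748 + 4*1 = -748 + 4 = -744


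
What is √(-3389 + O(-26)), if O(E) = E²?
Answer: I*√2713 ≈ 52.086*I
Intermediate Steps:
√(-3389 + O(-26)) = √(-3389 + (-26)²) = √(-3389 + 676) = √(-2713) = I*√2713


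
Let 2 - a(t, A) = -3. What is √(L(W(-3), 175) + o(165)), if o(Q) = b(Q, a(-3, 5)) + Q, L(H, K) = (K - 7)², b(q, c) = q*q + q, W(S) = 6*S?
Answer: √55779 ≈ 236.18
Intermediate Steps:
a(t, A) = 5 (a(t, A) = 2 - 1*(-3) = 2 + 3 = 5)
b(q, c) = q + q² (b(q, c) = q² + q = q + q²)
L(H, K) = (-7 + K)²
o(Q) = Q + Q*(1 + Q) (o(Q) = Q*(1 + Q) + Q = Q + Q*(1 + Q))
√(L(W(-3), 175) + o(165)) = √((-7 + 175)² + 165*(2 + 165)) = √(168² + 165*167) = √(28224 + 27555) = √55779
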